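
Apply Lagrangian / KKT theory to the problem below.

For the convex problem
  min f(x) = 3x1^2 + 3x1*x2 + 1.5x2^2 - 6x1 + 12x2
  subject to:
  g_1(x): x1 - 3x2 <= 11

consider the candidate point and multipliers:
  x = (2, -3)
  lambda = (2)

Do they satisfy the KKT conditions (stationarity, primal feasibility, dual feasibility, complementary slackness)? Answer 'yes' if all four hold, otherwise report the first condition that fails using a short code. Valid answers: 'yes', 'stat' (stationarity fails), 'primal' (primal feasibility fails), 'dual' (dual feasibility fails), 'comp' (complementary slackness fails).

Gradient of f: grad f(x) = Q x + c = (-3, 9)
Constraint values g_i(x) = a_i^T x - b_i:
  g_1((2, -3)) = 0
Stationarity residual: grad f(x) + sum_i lambda_i a_i = (-1, 3)
  -> stationarity FAILS
Primal feasibility (all g_i <= 0): OK
Dual feasibility (all lambda_i >= 0): OK
Complementary slackness (lambda_i * g_i(x) = 0 for all i): OK

Verdict: the first failing condition is stationarity -> stat.

stat


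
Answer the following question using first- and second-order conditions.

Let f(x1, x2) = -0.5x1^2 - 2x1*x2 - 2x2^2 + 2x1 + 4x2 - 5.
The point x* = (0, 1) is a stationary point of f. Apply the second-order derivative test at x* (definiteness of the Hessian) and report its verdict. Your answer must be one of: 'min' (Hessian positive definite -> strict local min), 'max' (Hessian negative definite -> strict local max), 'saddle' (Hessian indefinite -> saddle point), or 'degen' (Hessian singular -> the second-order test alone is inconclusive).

Compute the Hessian H = grad^2 f:
  H = [[-1, -2], [-2, -4]]
Verify stationarity: grad f(x*) = H x* + g = (0, 0).
Eigenvalues of H: -5, 0.
H has a zero eigenvalue (singular; negative semidefinite but not definite), so H is neither positive definite, negative definite, nor indefinite. The second-order test alone is inconclusive -> degen.
(Indeed, f is constant along the null direction of H through x*, so x* is not a strict local extremum.)

degen


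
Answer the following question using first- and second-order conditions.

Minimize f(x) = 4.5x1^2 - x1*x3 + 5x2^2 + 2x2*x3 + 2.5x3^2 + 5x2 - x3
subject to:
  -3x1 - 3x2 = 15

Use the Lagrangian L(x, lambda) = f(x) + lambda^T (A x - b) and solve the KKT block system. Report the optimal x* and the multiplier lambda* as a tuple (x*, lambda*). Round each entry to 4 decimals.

Form the Lagrangian:
  L(x, lambda) = (1/2) x^T Q x + c^T x + lambda^T (A x - b)
Stationarity (grad_x L = 0): Q x + c + A^T lambda = 0.
Primal feasibility: A x = b.

This gives the KKT block system:
  [ Q   A^T ] [ x     ]   [-c ]
  [ A    0  ] [ lambda ] = [ b ]

Solving the linear system:
  x*      = (-2.2326, -2.7674, 0.8605)
  lambda* = (-6.9845)
  f(x*)   = 45.0349

x* = (-2.2326, -2.7674, 0.8605), lambda* = (-6.9845)


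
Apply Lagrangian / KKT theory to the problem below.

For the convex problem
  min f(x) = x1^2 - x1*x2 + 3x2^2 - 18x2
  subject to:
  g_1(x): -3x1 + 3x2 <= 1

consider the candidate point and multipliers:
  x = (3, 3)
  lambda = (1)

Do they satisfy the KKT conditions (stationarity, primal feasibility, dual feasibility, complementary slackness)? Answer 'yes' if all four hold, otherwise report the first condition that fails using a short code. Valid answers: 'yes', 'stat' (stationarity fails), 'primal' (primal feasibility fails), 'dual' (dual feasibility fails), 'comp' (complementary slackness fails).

Gradient of f: grad f(x) = Q x + c = (3, -3)
Constraint values g_i(x) = a_i^T x - b_i:
  g_1((3, 3)) = -1
Stationarity residual: grad f(x) + sum_i lambda_i a_i = (0, 0)
  -> stationarity OK
Primal feasibility (all g_i <= 0): OK
Dual feasibility (all lambda_i >= 0): OK
Complementary slackness (lambda_i * g_i(x) = 0 for all i): FAILS

Verdict: the first failing condition is complementary_slackness -> comp.

comp


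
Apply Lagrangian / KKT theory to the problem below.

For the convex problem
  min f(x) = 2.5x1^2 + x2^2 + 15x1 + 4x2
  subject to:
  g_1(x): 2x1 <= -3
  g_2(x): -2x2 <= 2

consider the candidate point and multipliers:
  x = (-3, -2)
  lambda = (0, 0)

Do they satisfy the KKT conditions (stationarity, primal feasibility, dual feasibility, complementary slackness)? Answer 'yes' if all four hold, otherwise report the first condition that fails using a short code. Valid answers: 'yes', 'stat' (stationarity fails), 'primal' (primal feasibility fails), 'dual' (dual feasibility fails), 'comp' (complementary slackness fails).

Gradient of f: grad f(x) = Q x + c = (0, 0)
Constraint values g_i(x) = a_i^T x - b_i:
  g_1((-3, -2)) = -3
  g_2((-3, -2)) = 2
Stationarity residual: grad f(x) + sum_i lambda_i a_i = (0, 0)
  -> stationarity OK
Primal feasibility (all g_i <= 0): FAILS
Dual feasibility (all lambda_i >= 0): OK
Complementary slackness (lambda_i * g_i(x) = 0 for all i): OK

Verdict: the first failing condition is primal_feasibility -> primal.

primal


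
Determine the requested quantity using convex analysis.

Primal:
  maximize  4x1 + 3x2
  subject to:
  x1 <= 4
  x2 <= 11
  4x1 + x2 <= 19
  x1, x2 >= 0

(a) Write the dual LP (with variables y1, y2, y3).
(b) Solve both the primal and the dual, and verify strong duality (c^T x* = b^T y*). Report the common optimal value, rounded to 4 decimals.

The standard primal-dual pair for 'max c^T x s.t. A x <= b, x >= 0' is:
  Dual:  min b^T y  s.t.  A^T y >= c,  y >= 0.

So the dual LP is:
  minimize  4y1 + 11y2 + 19y3
  subject to:
    y1 + 4y3 >= 4
    y2 + y3 >= 3
    y1, y2, y3 >= 0

Solving the primal: x* = (2, 11).
  primal value c^T x* = 41.
Solving the dual: y* = (0, 2, 1).
  dual value b^T y* = 41.
Strong duality: c^T x* = b^T y*. Confirmed.

41


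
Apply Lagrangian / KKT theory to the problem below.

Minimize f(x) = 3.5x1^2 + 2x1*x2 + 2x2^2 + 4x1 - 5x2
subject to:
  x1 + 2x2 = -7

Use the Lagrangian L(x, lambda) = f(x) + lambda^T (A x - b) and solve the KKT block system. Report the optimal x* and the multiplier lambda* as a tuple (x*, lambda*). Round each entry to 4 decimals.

Form the Lagrangian:
  L(x, lambda) = (1/2) x^T Q x + c^T x + lambda^T (A x - b)
Stationarity (grad_x L = 0): Q x + c + A^T lambda = 0.
Primal feasibility: A x = b.

This gives the KKT block system:
  [ Q   A^T ] [ x     ]   [-c ]
  [ A    0  ] [ lambda ] = [ b ]

Solving the linear system:
  x*      = (-1.0833, -2.9583)
  lambda* = (9.5)
  f(x*)   = 38.4792

x* = (-1.0833, -2.9583), lambda* = (9.5)


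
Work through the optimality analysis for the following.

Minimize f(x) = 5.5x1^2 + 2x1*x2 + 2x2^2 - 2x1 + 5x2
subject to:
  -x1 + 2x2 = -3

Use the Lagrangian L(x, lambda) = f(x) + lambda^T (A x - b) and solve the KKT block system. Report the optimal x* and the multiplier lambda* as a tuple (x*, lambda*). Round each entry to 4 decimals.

Form the Lagrangian:
  L(x, lambda) = (1/2) x^T Q x + c^T x + lambda^T (A x - b)
Stationarity (grad_x L = 0): Q x + c + A^T lambda = 0.
Primal feasibility: A x = b.

This gives the KKT block system:
  [ Q   A^T ] [ x     ]   [-c ]
  [ A    0  ] [ lambda ] = [ b ]

Solving the linear system:
  x*      = (0.3929, -1.3036)
  lambda* = (-0.2857)
  f(x*)   = -4.0804

x* = (0.3929, -1.3036), lambda* = (-0.2857)


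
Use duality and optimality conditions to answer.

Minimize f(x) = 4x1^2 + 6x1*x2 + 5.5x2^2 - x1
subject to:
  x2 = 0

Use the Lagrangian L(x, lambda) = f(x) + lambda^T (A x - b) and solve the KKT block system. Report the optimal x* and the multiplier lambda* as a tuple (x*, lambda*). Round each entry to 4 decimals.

Form the Lagrangian:
  L(x, lambda) = (1/2) x^T Q x + c^T x + lambda^T (A x - b)
Stationarity (grad_x L = 0): Q x + c + A^T lambda = 0.
Primal feasibility: A x = b.

This gives the KKT block system:
  [ Q   A^T ] [ x     ]   [-c ]
  [ A    0  ] [ lambda ] = [ b ]

Solving the linear system:
  x*      = (0.125, 0)
  lambda* = (-0.75)
  f(x*)   = -0.0625

x* = (0.125, 0), lambda* = (-0.75)


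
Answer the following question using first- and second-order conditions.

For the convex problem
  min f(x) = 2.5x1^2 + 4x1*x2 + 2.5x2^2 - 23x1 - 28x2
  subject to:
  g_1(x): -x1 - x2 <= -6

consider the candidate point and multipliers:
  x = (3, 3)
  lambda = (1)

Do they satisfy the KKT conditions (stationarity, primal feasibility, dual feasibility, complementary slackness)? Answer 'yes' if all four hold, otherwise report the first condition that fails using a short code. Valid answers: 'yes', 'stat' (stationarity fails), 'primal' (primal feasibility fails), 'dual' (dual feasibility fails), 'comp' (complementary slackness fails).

Gradient of f: grad f(x) = Q x + c = (4, -1)
Constraint values g_i(x) = a_i^T x - b_i:
  g_1((3, 3)) = 0
Stationarity residual: grad f(x) + sum_i lambda_i a_i = (3, -2)
  -> stationarity FAILS
Primal feasibility (all g_i <= 0): OK
Dual feasibility (all lambda_i >= 0): OK
Complementary slackness (lambda_i * g_i(x) = 0 for all i): OK

Verdict: the first failing condition is stationarity -> stat.

stat


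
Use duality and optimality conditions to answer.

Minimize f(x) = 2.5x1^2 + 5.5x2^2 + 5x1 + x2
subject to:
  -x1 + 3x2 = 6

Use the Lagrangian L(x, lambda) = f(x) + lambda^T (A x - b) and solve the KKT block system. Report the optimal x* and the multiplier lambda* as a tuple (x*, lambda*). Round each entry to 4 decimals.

Form the Lagrangian:
  L(x, lambda) = (1/2) x^T Q x + c^T x + lambda^T (A x - b)
Stationarity (grad_x L = 0): Q x + c + A^T lambda = 0.
Primal feasibility: A x = b.

This gives the KKT block system:
  [ Q   A^T ] [ x     ]   [-c ]
  [ A    0  ] [ lambda ] = [ b ]

Solving the linear system:
  x*      = (-2.0357, 1.3214)
  lambda* = (-5.1786)
  f(x*)   = 11.1071

x* = (-2.0357, 1.3214), lambda* = (-5.1786)


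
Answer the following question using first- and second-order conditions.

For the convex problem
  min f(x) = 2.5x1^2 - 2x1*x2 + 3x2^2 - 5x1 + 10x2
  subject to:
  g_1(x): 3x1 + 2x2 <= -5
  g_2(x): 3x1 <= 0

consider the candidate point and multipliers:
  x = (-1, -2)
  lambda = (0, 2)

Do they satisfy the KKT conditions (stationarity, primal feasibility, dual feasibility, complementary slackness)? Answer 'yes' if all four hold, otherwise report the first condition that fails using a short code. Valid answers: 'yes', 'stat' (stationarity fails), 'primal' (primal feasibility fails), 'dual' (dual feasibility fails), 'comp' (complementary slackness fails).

Gradient of f: grad f(x) = Q x + c = (-6, 0)
Constraint values g_i(x) = a_i^T x - b_i:
  g_1((-1, -2)) = -2
  g_2((-1, -2)) = -3
Stationarity residual: grad f(x) + sum_i lambda_i a_i = (0, 0)
  -> stationarity OK
Primal feasibility (all g_i <= 0): OK
Dual feasibility (all lambda_i >= 0): OK
Complementary slackness (lambda_i * g_i(x) = 0 for all i): FAILS

Verdict: the first failing condition is complementary_slackness -> comp.

comp


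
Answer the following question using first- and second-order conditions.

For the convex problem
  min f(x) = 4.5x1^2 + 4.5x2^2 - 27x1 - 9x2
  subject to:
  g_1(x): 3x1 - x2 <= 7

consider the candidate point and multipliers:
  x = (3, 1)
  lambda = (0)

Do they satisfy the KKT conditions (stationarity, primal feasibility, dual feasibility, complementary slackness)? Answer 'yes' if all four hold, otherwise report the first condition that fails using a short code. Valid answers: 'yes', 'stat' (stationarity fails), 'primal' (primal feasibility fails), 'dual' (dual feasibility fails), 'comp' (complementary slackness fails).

Gradient of f: grad f(x) = Q x + c = (0, 0)
Constraint values g_i(x) = a_i^T x - b_i:
  g_1((3, 1)) = 1
Stationarity residual: grad f(x) + sum_i lambda_i a_i = (0, 0)
  -> stationarity OK
Primal feasibility (all g_i <= 0): FAILS
Dual feasibility (all lambda_i >= 0): OK
Complementary slackness (lambda_i * g_i(x) = 0 for all i): OK

Verdict: the first failing condition is primal_feasibility -> primal.

primal


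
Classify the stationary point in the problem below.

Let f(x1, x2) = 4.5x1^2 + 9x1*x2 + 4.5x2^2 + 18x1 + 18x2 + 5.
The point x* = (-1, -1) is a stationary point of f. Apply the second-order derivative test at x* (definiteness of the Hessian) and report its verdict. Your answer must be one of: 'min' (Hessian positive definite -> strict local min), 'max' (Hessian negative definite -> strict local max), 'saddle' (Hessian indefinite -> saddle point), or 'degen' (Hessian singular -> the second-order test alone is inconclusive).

Compute the Hessian H = grad^2 f:
  H = [[9, 9], [9, 9]]
Verify stationarity: grad f(x*) = H x* + g = (0, 0).
Eigenvalues of H: 0, 18.
H has a zero eigenvalue (singular; positive semidefinite but not definite), so H is neither positive definite, negative definite, nor indefinite. The second-order test alone is inconclusive -> degen.
(Indeed, f is constant along the null direction of H through x*, so x* is not a strict local extremum.)

degen


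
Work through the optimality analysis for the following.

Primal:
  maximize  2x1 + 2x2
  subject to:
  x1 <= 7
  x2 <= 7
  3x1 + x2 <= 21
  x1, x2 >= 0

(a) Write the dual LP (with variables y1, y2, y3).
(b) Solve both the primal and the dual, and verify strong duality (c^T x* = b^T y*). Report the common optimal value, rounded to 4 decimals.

The standard primal-dual pair for 'max c^T x s.t. A x <= b, x >= 0' is:
  Dual:  min b^T y  s.t.  A^T y >= c,  y >= 0.

So the dual LP is:
  minimize  7y1 + 7y2 + 21y3
  subject to:
    y1 + 3y3 >= 2
    y2 + y3 >= 2
    y1, y2, y3 >= 0

Solving the primal: x* = (4.6667, 7).
  primal value c^T x* = 23.3333.
Solving the dual: y* = (0, 1.3333, 0.6667).
  dual value b^T y* = 23.3333.
Strong duality: c^T x* = b^T y*. Confirmed.

23.3333


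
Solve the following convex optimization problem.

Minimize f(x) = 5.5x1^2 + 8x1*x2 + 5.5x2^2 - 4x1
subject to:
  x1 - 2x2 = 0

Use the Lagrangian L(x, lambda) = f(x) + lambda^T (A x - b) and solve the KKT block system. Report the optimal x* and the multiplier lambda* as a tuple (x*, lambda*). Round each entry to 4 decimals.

Form the Lagrangian:
  L(x, lambda) = (1/2) x^T Q x + c^T x + lambda^T (A x - b)
Stationarity (grad_x L = 0): Q x + c + A^T lambda = 0.
Primal feasibility: A x = b.

This gives the KKT block system:
  [ Q   A^T ] [ x     ]   [-c ]
  [ A    0  ] [ lambda ] = [ b ]

Solving the linear system:
  x*      = (0.1839, 0.092)
  lambda* = (1.2414)
  f(x*)   = -0.3678

x* = (0.1839, 0.092), lambda* = (1.2414)


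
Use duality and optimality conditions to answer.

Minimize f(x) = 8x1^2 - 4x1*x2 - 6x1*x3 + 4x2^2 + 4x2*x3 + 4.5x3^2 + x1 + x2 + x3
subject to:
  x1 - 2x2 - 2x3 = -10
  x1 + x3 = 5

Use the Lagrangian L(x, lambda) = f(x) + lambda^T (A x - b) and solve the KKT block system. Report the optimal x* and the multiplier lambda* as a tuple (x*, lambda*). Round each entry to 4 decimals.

Form the Lagrangian:
  L(x, lambda) = (1/2) x^T Q x + c^T x + lambda^T (A x - b)
Stationarity (grad_x L = 0): Q x + c + A^T lambda = 0.
Primal feasibility: A x = b.

This gives the KKT block system:
  [ Q   A^T ] [ x     ]   [-c ]
  [ A    0  ] [ lambda ] = [ b ]

Solving the linear system:
  x*      = (1.4032, 2.1048, 3.5968)
  lambda* = (13.3065, -6.7581)
  f(x*)   = 86.9798

x* = (1.4032, 2.1048, 3.5968), lambda* = (13.3065, -6.7581)


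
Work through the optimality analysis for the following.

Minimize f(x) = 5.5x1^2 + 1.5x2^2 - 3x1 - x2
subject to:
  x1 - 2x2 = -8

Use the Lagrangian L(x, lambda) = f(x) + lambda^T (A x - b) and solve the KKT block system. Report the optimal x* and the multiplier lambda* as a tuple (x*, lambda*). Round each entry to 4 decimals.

Form the Lagrangian:
  L(x, lambda) = (1/2) x^T Q x + c^T x + lambda^T (A x - b)
Stationarity (grad_x L = 0): Q x + c + A^T lambda = 0.
Primal feasibility: A x = b.

This gives the KKT block system:
  [ Q   A^T ] [ x     ]   [-c ]
  [ A    0  ] [ lambda ] = [ b ]

Solving the linear system:
  x*      = (-0.2128, 3.8936)
  lambda* = (5.3404)
  f(x*)   = 19.734

x* = (-0.2128, 3.8936), lambda* = (5.3404)


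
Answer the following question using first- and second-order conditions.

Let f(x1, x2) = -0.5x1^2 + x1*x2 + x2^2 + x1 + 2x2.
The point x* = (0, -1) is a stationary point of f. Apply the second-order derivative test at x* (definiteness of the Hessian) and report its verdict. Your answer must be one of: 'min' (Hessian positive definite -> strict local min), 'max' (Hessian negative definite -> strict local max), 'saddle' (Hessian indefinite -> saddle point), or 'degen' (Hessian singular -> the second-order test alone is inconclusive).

Compute the Hessian H = grad^2 f:
  H = [[-1, 1], [1, 2]]
Verify stationarity: grad f(x*) = H x* + g = (0, 0).
Eigenvalues of H: -1.3028, 2.3028.
Eigenvalues have mixed signs, so H is indefinite -> x* is a saddle point.

saddle


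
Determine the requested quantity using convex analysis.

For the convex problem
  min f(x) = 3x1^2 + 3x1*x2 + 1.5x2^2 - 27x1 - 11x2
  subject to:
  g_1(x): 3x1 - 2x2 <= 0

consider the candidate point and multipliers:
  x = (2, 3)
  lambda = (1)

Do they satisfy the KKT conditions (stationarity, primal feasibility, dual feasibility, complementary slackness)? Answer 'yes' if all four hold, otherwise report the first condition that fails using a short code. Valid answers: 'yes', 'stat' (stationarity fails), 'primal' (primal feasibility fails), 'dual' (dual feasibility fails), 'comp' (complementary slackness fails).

Gradient of f: grad f(x) = Q x + c = (-6, 4)
Constraint values g_i(x) = a_i^T x - b_i:
  g_1((2, 3)) = 0
Stationarity residual: grad f(x) + sum_i lambda_i a_i = (-3, 2)
  -> stationarity FAILS
Primal feasibility (all g_i <= 0): OK
Dual feasibility (all lambda_i >= 0): OK
Complementary slackness (lambda_i * g_i(x) = 0 for all i): OK

Verdict: the first failing condition is stationarity -> stat.

stat


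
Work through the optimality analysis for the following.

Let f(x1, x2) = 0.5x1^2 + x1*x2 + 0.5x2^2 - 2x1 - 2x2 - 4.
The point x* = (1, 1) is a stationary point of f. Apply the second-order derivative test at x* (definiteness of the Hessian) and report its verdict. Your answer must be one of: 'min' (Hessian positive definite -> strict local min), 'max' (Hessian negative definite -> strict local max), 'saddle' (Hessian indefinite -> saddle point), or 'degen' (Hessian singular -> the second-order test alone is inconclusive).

Compute the Hessian H = grad^2 f:
  H = [[1, 1], [1, 1]]
Verify stationarity: grad f(x*) = H x* + g = (0, 0).
Eigenvalues of H: 0, 2.
H has a zero eigenvalue (singular; positive semidefinite but not definite), so H is neither positive definite, negative definite, nor indefinite. The second-order test alone is inconclusive -> degen.
(Indeed, f is constant along the null direction of H through x*, so x* is not a strict local extremum.)

degen


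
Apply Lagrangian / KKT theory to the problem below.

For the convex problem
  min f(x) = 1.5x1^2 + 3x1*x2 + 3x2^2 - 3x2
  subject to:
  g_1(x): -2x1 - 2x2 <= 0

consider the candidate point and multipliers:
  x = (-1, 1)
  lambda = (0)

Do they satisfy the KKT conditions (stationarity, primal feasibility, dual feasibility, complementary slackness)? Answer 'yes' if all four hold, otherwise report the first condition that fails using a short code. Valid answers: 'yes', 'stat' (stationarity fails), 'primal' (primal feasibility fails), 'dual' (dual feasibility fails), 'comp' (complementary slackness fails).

Gradient of f: grad f(x) = Q x + c = (0, 0)
Constraint values g_i(x) = a_i^T x - b_i:
  g_1((-1, 1)) = 0
Stationarity residual: grad f(x) + sum_i lambda_i a_i = (0, 0)
  -> stationarity OK
Primal feasibility (all g_i <= 0): OK
Dual feasibility (all lambda_i >= 0): OK
Complementary slackness (lambda_i * g_i(x) = 0 for all i): OK

Verdict: yes, KKT holds.

yes


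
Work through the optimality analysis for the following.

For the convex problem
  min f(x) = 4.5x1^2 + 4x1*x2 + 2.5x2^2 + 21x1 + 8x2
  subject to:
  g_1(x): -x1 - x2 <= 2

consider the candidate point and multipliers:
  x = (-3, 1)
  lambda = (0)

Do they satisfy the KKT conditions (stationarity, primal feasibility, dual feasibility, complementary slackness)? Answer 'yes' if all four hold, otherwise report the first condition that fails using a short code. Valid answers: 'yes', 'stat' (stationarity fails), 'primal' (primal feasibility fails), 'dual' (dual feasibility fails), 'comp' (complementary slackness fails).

Gradient of f: grad f(x) = Q x + c = (-2, 1)
Constraint values g_i(x) = a_i^T x - b_i:
  g_1((-3, 1)) = 0
Stationarity residual: grad f(x) + sum_i lambda_i a_i = (-2, 1)
  -> stationarity FAILS
Primal feasibility (all g_i <= 0): OK
Dual feasibility (all lambda_i >= 0): OK
Complementary slackness (lambda_i * g_i(x) = 0 for all i): OK

Verdict: the first failing condition is stationarity -> stat.

stat


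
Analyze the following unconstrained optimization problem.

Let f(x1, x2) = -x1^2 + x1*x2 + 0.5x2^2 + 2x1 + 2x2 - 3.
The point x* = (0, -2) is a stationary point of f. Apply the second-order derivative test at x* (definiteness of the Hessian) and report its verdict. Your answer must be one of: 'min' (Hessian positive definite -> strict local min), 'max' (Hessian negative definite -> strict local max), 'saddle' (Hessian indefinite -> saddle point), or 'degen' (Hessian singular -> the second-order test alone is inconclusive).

Compute the Hessian H = grad^2 f:
  H = [[-2, 1], [1, 1]]
Verify stationarity: grad f(x*) = H x* + g = (0, 0).
Eigenvalues of H: -2.3028, 1.3028.
Eigenvalues have mixed signs, so H is indefinite -> x* is a saddle point.

saddle


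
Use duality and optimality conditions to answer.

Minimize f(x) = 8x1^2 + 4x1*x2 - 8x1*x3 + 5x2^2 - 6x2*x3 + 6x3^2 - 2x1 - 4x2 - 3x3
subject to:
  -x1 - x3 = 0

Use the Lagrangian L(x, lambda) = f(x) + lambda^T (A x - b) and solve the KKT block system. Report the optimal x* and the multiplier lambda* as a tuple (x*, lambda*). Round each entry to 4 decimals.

Form the Lagrangian:
  L(x, lambda) = (1/2) x^T Q x + c^T x + lambda^T (A x - b)
Stationarity (grad_x L = 0): Q x + c + A^T lambda = 0.
Primal feasibility: A x = b.

This gives the KKT block system:
  [ Q   A^T ] [ x     ]   [-c ]
  [ A    0  ] [ lambda ] = [ b ]

Solving the linear system:
  x*      = (-0.1471, 0.5471, 0.1471)
  lambda* = (-3.3412)
  f(x*)   = -1.1676

x* = (-0.1471, 0.5471, 0.1471), lambda* = (-3.3412)


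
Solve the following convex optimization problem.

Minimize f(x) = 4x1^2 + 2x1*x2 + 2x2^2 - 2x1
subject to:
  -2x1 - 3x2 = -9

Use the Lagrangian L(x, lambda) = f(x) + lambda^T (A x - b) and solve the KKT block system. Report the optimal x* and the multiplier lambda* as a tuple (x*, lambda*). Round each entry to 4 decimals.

Form the Lagrangian:
  L(x, lambda) = (1/2) x^T Q x + c^T x + lambda^T (A x - b)
Stationarity (grad_x L = 0): Q x + c + A^T lambda = 0.
Primal feasibility: A x = b.

This gives the KKT block system:
  [ Q   A^T ] [ x     ]   [-c ]
  [ A    0  ] [ lambda ] = [ b ]

Solving the linear system:
  x*      = (0.5625, 2.625)
  lambda* = (3.875)
  f(x*)   = 16.875

x* = (0.5625, 2.625), lambda* = (3.875)


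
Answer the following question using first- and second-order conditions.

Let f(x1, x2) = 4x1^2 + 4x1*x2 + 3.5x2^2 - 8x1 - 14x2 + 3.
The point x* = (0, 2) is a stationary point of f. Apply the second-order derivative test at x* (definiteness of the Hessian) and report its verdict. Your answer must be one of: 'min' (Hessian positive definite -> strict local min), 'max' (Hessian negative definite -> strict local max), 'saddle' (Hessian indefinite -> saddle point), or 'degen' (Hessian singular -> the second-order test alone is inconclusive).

Compute the Hessian H = grad^2 f:
  H = [[8, 4], [4, 7]]
Verify stationarity: grad f(x*) = H x* + g = (0, 0).
Eigenvalues of H: 3.4689, 11.5311.
Both eigenvalues > 0, so H is positive definite -> x* is a strict local min.

min


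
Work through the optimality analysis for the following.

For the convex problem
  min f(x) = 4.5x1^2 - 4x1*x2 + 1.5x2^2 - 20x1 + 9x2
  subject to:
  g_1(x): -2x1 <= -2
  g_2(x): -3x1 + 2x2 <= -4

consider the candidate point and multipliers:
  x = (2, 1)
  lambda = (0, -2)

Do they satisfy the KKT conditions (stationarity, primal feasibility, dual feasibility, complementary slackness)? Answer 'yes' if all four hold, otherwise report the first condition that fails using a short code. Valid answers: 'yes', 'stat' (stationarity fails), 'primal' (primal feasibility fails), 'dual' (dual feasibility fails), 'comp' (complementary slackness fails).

Gradient of f: grad f(x) = Q x + c = (-6, 4)
Constraint values g_i(x) = a_i^T x - b_i:
  g_1((2, 1)) = -2
  g_2((2, 1)) = 0
Stationarity residual: grad f(x) + sum_i lambda_i a_i = (0, 0)
  -> stationarity OK
Primal feasibility (all g_i <= 0): OK
Dual feasibility (all lambda_i >= 0): FAILS
Complementary slackness (lambda_i * g_i(x) = 0 for all i): OK

Verdict: the first failing condition is dual_feasibility -> dual.

dual


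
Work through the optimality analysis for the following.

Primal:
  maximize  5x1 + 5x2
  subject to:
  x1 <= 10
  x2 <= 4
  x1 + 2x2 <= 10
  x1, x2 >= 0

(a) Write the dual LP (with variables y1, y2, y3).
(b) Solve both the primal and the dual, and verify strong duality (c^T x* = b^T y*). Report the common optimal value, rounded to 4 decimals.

The standard primal-dual pair for 'max c^T x s.t. A x <= b, x >= 0' is:
  Dual:  min b^T y  s.t.  A^T y >= c,  y >= 0.

So the dual LP is:
  minimize  10y1 + 4y2 + 10y3
  subject to:
    y1 + y3 >= 5
    y2 + 2y3 >= 5
    y1, y2, y3 >= 0

Solving the primal: x* = (10, 0).
  primal value c^T x* = 50.
Solving the dual: y* = (2.5, 0, 2.5).
  dual value b^T y* = 50.
Strong duality: c^T x* = b^T y*. Confirmed.

50


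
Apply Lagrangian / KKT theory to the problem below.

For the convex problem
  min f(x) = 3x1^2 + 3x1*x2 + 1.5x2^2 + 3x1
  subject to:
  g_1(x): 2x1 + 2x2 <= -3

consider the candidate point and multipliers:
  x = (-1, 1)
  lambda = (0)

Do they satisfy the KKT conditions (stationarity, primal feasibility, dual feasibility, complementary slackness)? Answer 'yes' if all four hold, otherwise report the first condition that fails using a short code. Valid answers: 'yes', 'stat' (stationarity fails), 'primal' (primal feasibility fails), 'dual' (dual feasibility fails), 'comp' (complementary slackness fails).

Gradient of f: grad f(x) = Q x + c = (0, 0)
Constraint values g_i(x) = a_i^T x - b_i:
  g_1((-1, 1)) = 3
Stationarity residual: grad f(x) + sum_i lambda_i a_i = (0, 0)
  -> stationarity OK
Primal feasibility (all g_i <= 0): FAILS
Dual feasibility (all lambda_i >= 0): OK
Complementary slackness (lambda_i * g_i(x) = 0 for all i): OK

Verdict: the first failing condition is primal_feasibility -> primal.

primal


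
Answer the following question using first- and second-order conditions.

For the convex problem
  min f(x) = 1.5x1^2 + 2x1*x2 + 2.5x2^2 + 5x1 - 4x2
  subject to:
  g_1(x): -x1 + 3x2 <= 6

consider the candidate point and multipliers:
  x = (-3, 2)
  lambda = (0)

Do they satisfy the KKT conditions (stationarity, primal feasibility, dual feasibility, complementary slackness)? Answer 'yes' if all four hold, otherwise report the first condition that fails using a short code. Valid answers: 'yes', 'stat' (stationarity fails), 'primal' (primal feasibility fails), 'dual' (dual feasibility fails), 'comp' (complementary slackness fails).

Gradient of f: grad f(x) = Q x + c = (0, 0)
Constraint values g_i(x) = a_i^T x - b_i:
  g_1((-3, 2)) = 3
Stationarity residual: grad f(x) + sum_i lambda_i a_i = (0, 0)
  -> stationarity OK
Primal feasibility (all g_i <= 0): FAILS
Dual feasibility (all lambda_i >= 0): OK
Complementary slackness (lambda_i * g_i(x) = 0 for all i): OK

Verdict: the first failing condition is primal_feasibility -> primal.

primal


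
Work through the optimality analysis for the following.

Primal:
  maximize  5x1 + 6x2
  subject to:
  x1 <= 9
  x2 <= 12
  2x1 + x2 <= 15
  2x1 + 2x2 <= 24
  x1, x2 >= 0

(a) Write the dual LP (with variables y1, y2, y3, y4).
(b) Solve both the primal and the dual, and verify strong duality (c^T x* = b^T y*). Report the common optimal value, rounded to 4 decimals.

The standard primal-dual pair for 'max c^T x s.t. A x <= b, x >= 0' is:
  Dual:  min b^T y  s.t.  A^T y >= c,  y >= 0.

So the dual LP is:
  minimize  9y1 + 12y2 + 15y3 + 24y4
  subject to:
    y1 + 2y3 + 2y4 >= 5
    y2 + y3 + 2y4 >= 6
    y1, y2, y3, y4 >= 0

Solving the primal: x* = (0, 12).
  primal value c^T x* = 72.
Solving the dual: y* = (0, 1, 0, 2.5).
  dual value b^T y* = 72.
Strong duality: c^T x* = b^T y*. Confirmed.

72


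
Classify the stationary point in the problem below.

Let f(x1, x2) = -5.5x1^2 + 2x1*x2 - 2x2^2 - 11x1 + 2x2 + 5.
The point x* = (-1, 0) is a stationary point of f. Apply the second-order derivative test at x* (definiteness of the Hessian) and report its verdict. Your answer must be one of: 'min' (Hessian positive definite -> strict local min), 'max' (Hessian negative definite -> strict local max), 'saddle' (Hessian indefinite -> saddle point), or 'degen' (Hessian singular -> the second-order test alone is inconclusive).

Compute the Hessian H = grad^2 f:
  H = [[-11, 2], [2, -4]]
Verify stationarity: grad f(x*) = H x* + g = (0, 0).
Eigenvalues of H: -11.5311, -3.4689.
Both eigenvalues < 0, so H is negative definite -> x* is a strict local max.

max


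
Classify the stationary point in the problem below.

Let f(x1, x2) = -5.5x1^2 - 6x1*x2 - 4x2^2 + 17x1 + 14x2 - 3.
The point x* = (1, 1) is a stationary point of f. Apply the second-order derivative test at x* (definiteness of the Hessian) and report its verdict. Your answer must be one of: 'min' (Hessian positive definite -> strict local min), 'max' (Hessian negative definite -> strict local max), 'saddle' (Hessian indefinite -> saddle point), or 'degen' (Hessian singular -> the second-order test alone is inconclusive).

Compute the Hessian H = grad^2 f:
  H = [[-11, -6], [-6, -8]]
Verify stationarity: grad f(x*) = H x* + g = (0, 0).
Eigenvalues of H: -15.6847, -3.3153.
Both eigenvalues < 0, so H is negative definite -> x* is a strict local max.

max


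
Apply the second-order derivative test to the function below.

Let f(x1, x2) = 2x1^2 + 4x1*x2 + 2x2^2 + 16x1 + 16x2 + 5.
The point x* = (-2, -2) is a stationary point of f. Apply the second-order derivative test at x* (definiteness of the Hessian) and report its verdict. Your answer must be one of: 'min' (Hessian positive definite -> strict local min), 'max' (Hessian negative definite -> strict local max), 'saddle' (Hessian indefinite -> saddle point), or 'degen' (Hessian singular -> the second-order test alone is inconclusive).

Compute the Hessian H = grad^2 f:
  H = [[4, 4], [4, 4]]
Verify stationarity: grad f(x*) = H x* + g = (0, 0).
Eigenvalues of H: 0, 8.
H has a zero eigenvalue (singular; positive semidefinite but not definite), so H is neither positive definite, negative definite, nor indefinite. The second-order test alone is inconclusive -> degen.
(Indeed, f is constant along the null direction of H through x*, so x* is not a strict local extremum.)

degen


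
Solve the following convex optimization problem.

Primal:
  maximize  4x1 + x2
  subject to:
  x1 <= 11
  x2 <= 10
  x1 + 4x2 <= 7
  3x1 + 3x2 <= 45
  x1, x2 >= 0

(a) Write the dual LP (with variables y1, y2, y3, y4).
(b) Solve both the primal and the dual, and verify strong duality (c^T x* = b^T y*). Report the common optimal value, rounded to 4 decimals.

The standard primal-dual pair for 'max c^T x s.t. A x <= b, x >= 0' is:
  Dual:  min b^T y  s.t.  A^T y >= c,  y >= 0.

So the dual LP is:
  minimize  11y1 + 10y2 + 7y3 + 45y4
  subject to:
    y1 + y3 + 3y4 >= 4
    y2 + 4y3 + 3y4 >= 1
    y1, y2, y3, y4 >= 0

Solving the primal: x* = (7, 0).
  primal value c^T x* = 28.
Solving the dual: y* = (0, 0, 4, 0).
  dual value b^T y* = 28.
Strong duality: c^T x* = b^T y*. Confirmed.

28


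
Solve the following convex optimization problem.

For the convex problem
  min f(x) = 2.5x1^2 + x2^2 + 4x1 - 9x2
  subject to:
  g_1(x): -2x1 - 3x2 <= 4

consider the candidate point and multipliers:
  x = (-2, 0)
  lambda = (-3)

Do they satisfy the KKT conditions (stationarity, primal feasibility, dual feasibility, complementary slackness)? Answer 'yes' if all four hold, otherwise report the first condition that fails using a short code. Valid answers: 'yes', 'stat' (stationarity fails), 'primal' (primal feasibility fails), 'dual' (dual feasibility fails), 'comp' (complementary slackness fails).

Gradient of f: grad f(x) = Q x + c = (-6, -9)
Constraint values g_i(x) = a_i^T x - b_i:
  g_1((-2, 0)) = 0
Stationarity residual: grad f(x) + sum_i lambda_i a_i = (0, 0)
  -> stationarity OK
Primal feasibility (all g_i <= 0): OK
Dual feasibility (all lambda_i >= 0): FAILS
Complementary slackness (lambda_i * g_i(x) = 0 for all i): OK

Verdict: the first failing condition is dual_feasibility -> dual.

dual


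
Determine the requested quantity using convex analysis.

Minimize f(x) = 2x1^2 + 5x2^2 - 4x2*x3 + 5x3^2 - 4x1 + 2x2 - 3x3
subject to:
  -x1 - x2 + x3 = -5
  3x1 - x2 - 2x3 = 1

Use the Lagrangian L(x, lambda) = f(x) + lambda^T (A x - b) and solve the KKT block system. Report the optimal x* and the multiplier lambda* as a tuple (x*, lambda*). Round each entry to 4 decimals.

Form the Lagrangian:
  L(x, lambda) = (1/2) x^T Q x + c^T x + lambda^T (A x - b)
Stationarity (grad_x L = 0): Q x + c + A^T lambda = 0.
Primal feasibility: A x = b.

This gives the KKT block system:
  [ Q   A^T ] [ x     ]   [-c ]
  [ A    0  ] [ lambda ] = [ b ]

Solving the linear system:
  x*      = (1.931, 3.6437, 0.5747)
  lambda* = (28.0345, 8.1034)
  f(x*)   = 64.954

x* = (1.931, 3.6437, 0.5747), lambda* = (28.0345, 8.1034)


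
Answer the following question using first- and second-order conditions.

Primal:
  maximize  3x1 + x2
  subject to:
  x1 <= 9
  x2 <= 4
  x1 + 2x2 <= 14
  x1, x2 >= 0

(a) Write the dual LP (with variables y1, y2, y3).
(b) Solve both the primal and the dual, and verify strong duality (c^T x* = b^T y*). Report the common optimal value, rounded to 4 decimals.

The standard primal-dual pair for 'max c^T x s.t. A x <= b, x >= 0' is:
  Dual:  min b^T y  s.t.  A^T y >= c,  y >= 0.

So the dual LP is:
  minimize  9y1 + 4y2 + 14y3
  subject to:
    y1 + y3 >= 3
    y2 + 2y3 >= 1
    y1, y2, y3 >= 0

Solving the primal: x* = (9, 2.5).
  primal value c^T x* = 29.5.
Solving the dual: y* = (2.5, 0, 0.5).
  dual value b^T y* = 29.5.
Strong duality: c^T x* = b^T y*. Confirmed.

29.5


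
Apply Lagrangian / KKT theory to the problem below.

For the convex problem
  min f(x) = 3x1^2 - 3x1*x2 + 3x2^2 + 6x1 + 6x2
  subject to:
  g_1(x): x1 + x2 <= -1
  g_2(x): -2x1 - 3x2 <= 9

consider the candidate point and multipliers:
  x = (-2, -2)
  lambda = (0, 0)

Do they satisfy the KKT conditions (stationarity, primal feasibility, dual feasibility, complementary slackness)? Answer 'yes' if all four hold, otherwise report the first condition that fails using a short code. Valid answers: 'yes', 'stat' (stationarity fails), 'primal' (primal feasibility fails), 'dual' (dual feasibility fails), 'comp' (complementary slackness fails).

Gradient of f: grad f(x) = Q x + c = (0, 0)
Constraint values g_i(x) = a_i^T x - b_i:
  g_1((-2, -2)) = -3
  g_2((-2, -2)) = 1
Stationarity residual: grad f(x) + sum_i lambda_i a_i = (0, 0)
  -> stationarity OK
Primal feasibility (all g_i <= 0): FAILS
Dual feasibility (all lambda_i >= 0): OK
Complementary slackness (lambda_i * g_i(x) = 0 for all i): OK

Verdict: the first failing condition is primal_feasibility -> primal.

primal


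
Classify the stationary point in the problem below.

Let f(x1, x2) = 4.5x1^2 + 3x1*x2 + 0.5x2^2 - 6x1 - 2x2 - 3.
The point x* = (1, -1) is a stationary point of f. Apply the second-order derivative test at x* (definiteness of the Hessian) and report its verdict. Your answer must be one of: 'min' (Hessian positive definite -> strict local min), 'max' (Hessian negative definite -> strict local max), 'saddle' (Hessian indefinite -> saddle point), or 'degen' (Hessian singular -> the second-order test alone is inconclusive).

Compute the Hessian H = grad^2 f:
  H = [[9, 3], [3, 1]]
Verify stationarity: grad f(x*) = H x* + g = (0, 0).
Eigenvalues of H: 0, 10.
H has a zero eigenvalue (singular; positive semidefinite but not definite), so H is neither positive definite, negative definite, nor indefinite. The second-order test alone is inconclusive -> degen.
(Indeed, f is constant along the null direction of H through x*, so x* is not a strict local extremum.)

degen


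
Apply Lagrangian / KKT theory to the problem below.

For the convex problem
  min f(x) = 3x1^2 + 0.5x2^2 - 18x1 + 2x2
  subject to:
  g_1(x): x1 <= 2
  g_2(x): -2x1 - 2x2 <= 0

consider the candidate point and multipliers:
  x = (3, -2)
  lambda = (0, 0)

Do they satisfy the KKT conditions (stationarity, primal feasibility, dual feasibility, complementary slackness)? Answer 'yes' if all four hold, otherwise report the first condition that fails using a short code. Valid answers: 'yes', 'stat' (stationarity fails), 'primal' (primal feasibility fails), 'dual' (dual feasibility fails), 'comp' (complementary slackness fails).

Gradient of f: grad f(x) = Q x + c = (0, 0)
Constraint values g_i(x) = a_i^T x - b_i:
  g_1((3, -2)) = 1
  g_2((3, -2)) = -2
Stationarity residual: grad f(x) + sum_i lambda_i a_i = (0, 0)
  -> stationarity OK
Primal feasibility (all g_i <= 0): FAILS
Dual feasibility (all lambda_i >= 0): OK
Complementary slackness (lambda_i * g_i(x) = 0 for all i): OK

Verdict: the first failing condition is primal_feasibility -> primal.

primal


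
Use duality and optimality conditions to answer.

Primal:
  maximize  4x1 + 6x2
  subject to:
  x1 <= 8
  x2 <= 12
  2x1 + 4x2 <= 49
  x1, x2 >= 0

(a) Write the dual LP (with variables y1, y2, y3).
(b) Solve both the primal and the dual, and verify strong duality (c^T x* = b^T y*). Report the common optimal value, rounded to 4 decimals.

The standard primal-dual pair for 'max c^T x s.t. A x <= b, x >= 0' is:
  Dual:  min b^T y  s.t.  A^T y >= c,  y >= 0.

So the dual LP is:
  minimize  8y1 + 12y2 + 49y3
  subject to:
    y1 + 2y3 >= 4
    y2 + 4y3 >= 6
    y1, y2, y3 >= 0

Solving the primal: x* = (8, 8.25).
  primal value c^T x* = 81.5.
Solving the dual: y* = (1, 0, 1.5).
  dual value b^T y* = 81.5.
Strong duality: c^T x* = b^T y*. Confirmed.

81.5


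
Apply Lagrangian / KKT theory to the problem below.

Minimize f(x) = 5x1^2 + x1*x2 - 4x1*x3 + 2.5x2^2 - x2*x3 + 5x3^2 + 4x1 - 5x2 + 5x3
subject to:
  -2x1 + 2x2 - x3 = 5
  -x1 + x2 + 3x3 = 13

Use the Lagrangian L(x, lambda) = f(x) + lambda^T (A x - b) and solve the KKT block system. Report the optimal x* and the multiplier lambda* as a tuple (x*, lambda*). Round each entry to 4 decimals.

Form the Lagrangian:
  L(x, lambda) = (1/2) x^T Q x + c^T x + lambda^T (A x - b)
Stationarity (grad_x L = 0): Q x + c + A^T lambda = 0.
Primal feasibility: A x = b.

This gives the KKT block system:
  [ Q   A^T ] [ x     ]   [-c ]
  [ A    0  ] [ lambda ] = [ b ]

Solving the linear system:
  x*      = (-0.4706, 3.5294, 3)
  lambda* = (0.8319, -10.8403)
  f(x*)   = 66.1176

x* = (-0.4706, 3.5294, 3), lambda* = (0.8319, -10.8403)


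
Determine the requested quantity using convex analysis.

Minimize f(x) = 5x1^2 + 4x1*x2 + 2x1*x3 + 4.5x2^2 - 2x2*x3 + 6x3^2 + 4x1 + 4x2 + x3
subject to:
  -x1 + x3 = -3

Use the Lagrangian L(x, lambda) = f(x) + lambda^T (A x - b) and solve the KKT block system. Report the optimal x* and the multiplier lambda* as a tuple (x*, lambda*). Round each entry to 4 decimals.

Form the Lagrangian:
  L(x, lambda) = (1/2) x^T Q x + c^T x + lambda^T (A x - b)
Stationarity (grad_x L = 0): Q x + c + A^T lambda = 0.
Primal feasibility: A x = b.

This gives the KKT block system:
  [ Q   A^T ] [ x     ]   [-c ]
  [ A    0  ] [ lambda ] = [ b ]

Solving the linear system:
  x*      = (1.5348, -1.4522, -1.4652)
  lambda* = (10.6087)
  f(x*)   = 15.3457

x* = (1.5348, -1.4522, -1.4652), lambda* = (10.6087)


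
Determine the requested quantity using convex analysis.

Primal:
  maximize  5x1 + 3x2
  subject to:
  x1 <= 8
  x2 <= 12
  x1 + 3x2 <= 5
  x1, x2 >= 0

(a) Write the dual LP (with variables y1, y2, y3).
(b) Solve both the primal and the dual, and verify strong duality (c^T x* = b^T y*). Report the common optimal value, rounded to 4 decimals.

The standard primal-dual pair for 'max c^T x s.t. A x <= b, x >= 0' is:
  Dual:  min b^T y  s.t.  A^T y >= c,  y >= 0.

So the dual LP is:
  minimize  8y1 + 12y2 + 5y3
  subject to:
    y1 + y3 >= 5
    y2 + 3y3 >= 3
    y1, y2, y3 >= 0

Solving the primal: x* = (5, 0).
  primal value c^T x* = 25.
Solving the dual: y* = (0, 0, 5).
  dual value b^T y* = 25.
Strong duality: c^T x* = b^T y*. Confirmed.

25
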